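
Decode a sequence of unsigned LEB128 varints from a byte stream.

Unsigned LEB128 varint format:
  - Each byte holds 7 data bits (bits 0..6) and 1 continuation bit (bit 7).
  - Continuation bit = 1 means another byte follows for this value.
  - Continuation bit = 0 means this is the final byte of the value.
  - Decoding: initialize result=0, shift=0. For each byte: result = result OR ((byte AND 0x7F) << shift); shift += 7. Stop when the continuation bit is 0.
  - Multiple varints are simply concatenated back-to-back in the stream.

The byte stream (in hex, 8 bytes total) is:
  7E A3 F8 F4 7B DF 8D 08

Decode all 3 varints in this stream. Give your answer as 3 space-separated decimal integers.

  byte[0]=0x7E cont=0 payload=0x7E=126: acc |= 126<<0 -> acc=126 shift=7 [end]
Varint 1: bytes[0:1] = 7E -> value 126 (1 byte(s))
  byte[1]=0xA3 cont=1 payload=0x23=35: acc |= 35<<0 -> acc=35 shift=7
  byte[2]=0xF8 cont=1 payload=0x78=120: acc |= 120<<7 -> acc=15395 shift=14
  byte[3]=0xF4 cont=1 payload=0x74=116: acc |= 116<<14 -> acc=1915939 shift=21
  byte[4]=0x7B cont=0 payload=0x7B=123: acc |= 123<<21 -> acc=259865635 shift=28 [end]
Varint 2: bytes[1:5] = A3 F8 F4 7B -> value 259865635 (4 byte(s))
  byte[5]=0xDF cont=1 payload=0x5F=95: acc |= 95<<0 -> acc=95 shift=7
  byte[6]=0x8D cont=1 payload=0x0D=13: acc |= 13<<7 -> acc=1759 shift=14
  byte[7]=0x08 cont=0 payload=0x08=8: acc |= 8<<14 -> acc=132831 shift=21 [end]
Varint 3: bytes[5:8] = DF 8D 08 -> value 132831 (3 byte(s))

Answer: 126 259865635 132831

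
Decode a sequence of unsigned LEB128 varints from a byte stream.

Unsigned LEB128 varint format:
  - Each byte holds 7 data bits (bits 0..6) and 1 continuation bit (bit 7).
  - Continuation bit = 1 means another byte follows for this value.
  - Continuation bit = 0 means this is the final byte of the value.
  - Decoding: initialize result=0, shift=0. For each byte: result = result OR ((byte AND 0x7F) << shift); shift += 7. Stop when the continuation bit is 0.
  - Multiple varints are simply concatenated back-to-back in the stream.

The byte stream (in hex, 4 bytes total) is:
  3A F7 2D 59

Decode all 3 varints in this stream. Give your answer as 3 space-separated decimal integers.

  byte[0]=0x3A cont=0 payload=0x3A=58: acc |= 58<<0 -> acc=58 shift=7 [end]
Varint 1: bytes[0:1] = 3A -> value 58 (1 byte(s))
  byte[1]=0xF7 cont=1 payload=0x77=119: acc |= 119<<0 -> acc=119 shift=7
  byte[2]=0x2D cont=0 payload=0x2D=45: acc |= 45<<7 -> acc=5879 shift=14 [end]
Varint 2: bytes[1:3] = F7 2D -> value 5879 (2 byte(s))
  byte[3]=0x59 cont=0 payload=0x59=89: acc |= 89<<0 -> acc=89 shift=7 [end]
Varint 3: bytes[3:4] = 59 -> value 89 (1 byte(s))

Answer: 58 5879 89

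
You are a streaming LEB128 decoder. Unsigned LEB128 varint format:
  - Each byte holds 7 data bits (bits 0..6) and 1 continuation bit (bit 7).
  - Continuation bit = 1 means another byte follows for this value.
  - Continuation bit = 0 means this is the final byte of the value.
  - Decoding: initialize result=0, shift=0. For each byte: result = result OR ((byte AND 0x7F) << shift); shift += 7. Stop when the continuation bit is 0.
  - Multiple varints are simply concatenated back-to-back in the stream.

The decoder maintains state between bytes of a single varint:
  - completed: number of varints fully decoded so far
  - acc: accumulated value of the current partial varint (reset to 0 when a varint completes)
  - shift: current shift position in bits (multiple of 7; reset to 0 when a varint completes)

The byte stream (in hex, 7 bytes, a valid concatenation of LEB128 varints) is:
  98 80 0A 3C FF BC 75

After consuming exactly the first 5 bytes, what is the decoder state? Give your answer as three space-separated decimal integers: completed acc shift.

Answer: 2 127 7

Derivation:
byte[0]=0x98 cont=1 payload=0x18: acc |= 24<<0 -> completed=0 acc=24 shift=7
byte[1]=0x80 cont=1 payload=0x00: acc |= 0<<7 -> completed=0 acc=24 shift=14
byte[2]=0x0A cont=0 payload=0x0A: varint #1 complete (value=163864); reset -> completed=1 acc=0 shift=0
byte[3]=0x3C cont=0 payload=0x3C: varint #2 complete (value=60); reset -> completed=2 acc=0 shift=0
byte[4]=0xFF cont=1 payload=0x7F: acc |= 127<<0 -> completed=2 acc=127 shift=7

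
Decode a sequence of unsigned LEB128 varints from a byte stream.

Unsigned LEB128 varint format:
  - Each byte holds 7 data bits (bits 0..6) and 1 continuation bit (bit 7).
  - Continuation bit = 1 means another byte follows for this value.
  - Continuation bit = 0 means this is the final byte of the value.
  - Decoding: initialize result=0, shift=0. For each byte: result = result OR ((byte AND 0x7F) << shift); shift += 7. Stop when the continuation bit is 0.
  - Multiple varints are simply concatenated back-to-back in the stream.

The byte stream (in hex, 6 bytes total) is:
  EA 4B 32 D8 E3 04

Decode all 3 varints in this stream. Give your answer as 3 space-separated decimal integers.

Answer: 9706 50 78296

Derivation:
  byte[0]=0xEA cont=1 payload=0x6A=106: acc |= 106<<0 -> acc=106 shift=7
  byte[1]=0x4B cont=0 payload=0x4B=75: acc |= 75<<7 -> acc=9706 shift=14 [end]
Varint 1: bytes[0:2] = EA 4B -> value 9706 (2 byte(s))
  byte[2]=0x32 cont=0 payload=0x32=50: acc |= 50<<0 -> acc=50 shift=7 [end]
Varint 2: bytes[2:3] = 32 -> value 50 (1 byte(s))
  byte[3]=0xD8 cont=1 payload=0x58=88: acc |= 88<<0 -> acc=88 shift=7
  byte[4]=0xE3 cont=1 payload=0x63=99: acc |= 99<<7 -> acc=12760 shift=14
  byte[5]=0x04 cont=0 payload=0x04=4: acc |= 4<<14 -> acc=78296 shift=21 [end]
Varint 3: bytes[3:6] = D8 E3 04 -> value 78296 (3 byte(s))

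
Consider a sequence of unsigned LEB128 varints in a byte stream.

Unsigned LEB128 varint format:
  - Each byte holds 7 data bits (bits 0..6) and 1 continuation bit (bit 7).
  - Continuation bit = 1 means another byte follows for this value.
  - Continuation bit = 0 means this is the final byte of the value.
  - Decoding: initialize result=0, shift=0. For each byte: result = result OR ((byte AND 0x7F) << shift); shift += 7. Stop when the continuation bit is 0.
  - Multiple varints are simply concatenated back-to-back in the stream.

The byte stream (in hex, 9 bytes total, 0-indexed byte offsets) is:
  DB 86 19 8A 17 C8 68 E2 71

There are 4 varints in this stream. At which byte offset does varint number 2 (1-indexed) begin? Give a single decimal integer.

Answer: 3

Derivation:
  byte[0]=0xDB cont=1 payload=0x5B=91: acc |= 91<<0 -> acc=91 shift=7
  byte[1]=0x86 cont=1 payload=0x06=6: acc |= 6<<7 -> acc=859 shift=14
  byte[2]=0x19 cont=0 payload=0x19=25: acc |= 25<<14 -> acc=410459 shift=21 [end]
Varint 1: bytes[0:3] = DB 86 19 -> value 410459 (3 byte(s))
  byte[3]=0x8A cont=1 payload=0x0A=10: acc |= 10<<0 -> acc=10 shift=7
  byte[4]=0x17 cont=0 payload=0x17=23: acc |= 23<<7 -> acc=2954 shift=14 [end]
Varint 2: bytes[3:5] = 8A 17 -> value 2954 (2 byte(s))
  byte[5]=0xC8 cont=1 payload=0x48=72: acc |= 72<<0 -> acc=72 shift=7
  byte[6]=0x68 cont=0 payload=0x68=104: acc |= 104<<7 -> acc=13384 shift=14 [end]
Varint 3: bytes[5:7] = C8 68 -> value 13384 (2 byte(s))
  byte[7]=0xE2 cont=1 payload=0x62=98: acc |= 98<<0 -> acc=98 shift=7
  byte[8]=0x71 cont=0 payload=0x71=113: acc |= 113<<7 -> acc=14562 shift=14 [end]
Varint 4: bytes[7:9] = E2 71 -> value 14562 (2 byte(s))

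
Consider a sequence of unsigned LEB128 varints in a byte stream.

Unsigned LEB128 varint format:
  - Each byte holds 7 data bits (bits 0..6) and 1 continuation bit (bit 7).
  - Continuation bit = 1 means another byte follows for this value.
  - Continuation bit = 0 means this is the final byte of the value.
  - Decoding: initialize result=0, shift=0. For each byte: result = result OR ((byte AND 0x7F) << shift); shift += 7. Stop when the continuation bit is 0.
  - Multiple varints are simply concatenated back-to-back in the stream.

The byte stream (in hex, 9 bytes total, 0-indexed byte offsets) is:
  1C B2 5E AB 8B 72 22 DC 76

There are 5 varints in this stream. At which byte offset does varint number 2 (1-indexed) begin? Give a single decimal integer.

  byte[0]=0x1C cont=0 payload=0x1C=28: acc |= 28<<0 -> acc=28 shift=7 [end]
Varint 1: bytes[0:1] = 1C -> value 28 (1 byte(s))
  byte[1]=0xB2 cont=1 payload=0x32=50: acc |= 50<<0 -> acc=50 shift=7
  byte[2]=0x5E cont=0 payload=0x5E=94: acc |= 94<<7 -> acc=12082 shift=14 [end]
Varint 2: bytes[1:3] = B2 5E -> value 12082 (2 byte(s))
  byte[3]=0xAB cont=1 payload=0x2B=43: acc |= 43<<0 -> acc=43 shift=7
  byte[4]=0x8B cont=1 payload=0x0B=11: acc |= 11<<7 -> acc=1451 shift=14
  byte[5]=0x72 cont=0 payload=0x72=114: acc |= 114<<14 -> acc=1869227 shift=21 [end]
Varint 3: bytes[3:6] = AB 8B 72 -> value 1869227 (3 byte(s))
  byte[6]=0x22 cont=0 payload=0x22=34: acc |= 34<<0 -> acc=34 shift=7 [end]
Varint 4: bytes[6:7] = 22 -> value 34 (1 byte(s))
  byte[7]=0xDC cont=1 payload=0x5C=92: acc |= 92<<0 -> acc=92 shift=7
  byte[8]=0x76 cont=0 payload=0x76=118: acc |= 118<<7 -> acc=15196 shift=14 [end]
Varint 5: bytes[7:9] = DC 76 -> value 15196 (2 byte(s))

Answer: 1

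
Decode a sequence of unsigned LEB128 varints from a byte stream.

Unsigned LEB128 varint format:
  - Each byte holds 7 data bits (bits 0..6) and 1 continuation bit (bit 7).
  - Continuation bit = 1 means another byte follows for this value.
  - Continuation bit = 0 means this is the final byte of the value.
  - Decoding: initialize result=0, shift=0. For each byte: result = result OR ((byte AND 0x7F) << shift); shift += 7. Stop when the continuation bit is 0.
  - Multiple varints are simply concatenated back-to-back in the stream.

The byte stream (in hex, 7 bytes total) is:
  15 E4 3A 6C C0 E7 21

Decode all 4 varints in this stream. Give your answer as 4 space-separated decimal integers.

Answer: 21 7524 108 553920

Derivation:
  byte[0]=0x15 cont=0 payload=0x15=21: acc |= 21<<0 -> acc=21 shift=7 [end]
Varint 1: bytes[0:1] = 15 -> value 21 (1 byte(s))
  byte[1]=0xE4 cont=1 payload=0x64=100: acc |= 100<<0 -> acc=100 shift=7
  byte[2]=0x3A cont=0 payload=0x3A=58: acc |= 58<<7 -> acc=7524 shift=14 [end]
Varint 2: bytes[1:3] = E4 3A -> value 7524 (2 byte(s))
  byte[3]=0x6C cont=0 payload=0x6C=108: acc |= 108<<0 -> acc=108 shift=7 [end]
Varint 3: bytes[3:4] = 6C -> value 108 (1 byte(s))
  byte[4]=0xC0 cont=1 payload=0x40=64: acc |= 64<<0 -> acc=64 shift=7
  byte[5]=0xE7 cont=1 payload=0x67=103: acc |= 103<<7 -> acc=13248 shift=14
  byte[6]=0x21 cont=0 payload=0x21=33: acc |= 33<<14 -> acc=553920 shift=21 [end]
Varint 4: bytes[4:7] = C0 E7 21 -> value 553920 (3 byte(s))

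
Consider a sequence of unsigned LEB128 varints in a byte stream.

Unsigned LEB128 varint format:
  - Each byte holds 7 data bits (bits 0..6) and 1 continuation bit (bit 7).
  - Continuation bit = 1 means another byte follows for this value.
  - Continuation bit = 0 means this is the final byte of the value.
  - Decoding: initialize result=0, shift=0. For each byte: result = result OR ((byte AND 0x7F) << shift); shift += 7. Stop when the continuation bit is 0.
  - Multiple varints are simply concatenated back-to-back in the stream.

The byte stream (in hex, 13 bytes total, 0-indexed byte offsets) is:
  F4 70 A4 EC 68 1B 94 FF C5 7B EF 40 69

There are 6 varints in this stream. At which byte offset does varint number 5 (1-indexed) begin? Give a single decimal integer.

  byte[0]=0xF4 cont=1 payload=0x74=116: acc |= 116<<0 -> acc=116 shift=7
  byte[1]=0x70 cont=0 payload=0x70=112: acc |= 112<<7 -> acc=14452 shift=14 [end]
Varint 1: bytes[0:2] = F4 70 -> value 14452 (2 byte(s))
  byte[2]=0xA4 cont=1 payload=0x24=36: acc |= 36<<0 -> acc=36 shift=7
  byte[3]=0xEC cont=1 payload=0x6C=108: acc |= 108<<7 -> acc=13860 shift=14
  byte[4]=0x68 cont=0 payload=0x68=104: acc |= 104<<14 -> acc=1717796 shift=21 [end]
Varint 2: bytes[2:5] = A4 EC 68 -> value 1717796 (3 byte(s))
  byte[5]=0x1B cont=0 payload=0x1B=27: acc |= 27<<0 -> acc=27 shift=7 [end]
Varint 3: bytes[5:6] = 1B -> value 27 (1 byte(s))
  byte[6]=0x94 cont=1 payload=0x14=20: acc |= 20<<0 -> acc=20 shift=7
  byte[7]=0xFF cont=1 payload=0x7F=127: acc |= 127<<7 -> acc=16276 shift=14
  byte[8]=0xC5 cont=1 payload=0x45=69: acc |= 69<<14 -> acc=1146772 shift=21
  byte[9]=0x7B cont=0 payload=0x7B=123: acc |= 123<<21 -> acc=259096468 shift=28 [end]
Varint 4: bytes[6:10] = 94 FF C5 7B -> value 259096468 (4 byte(s))
  byte[10]=0xEF cont=1 payload=0x6F=111: acc |= 111<<0 -> acc=111 shift=7
  byte[11]=0x40 cont=0 payload=0x40=64: acc |= 64<<7 -> acc=8303 shift=14 [end]
Varint 5: bytes[10:12] = EF 40 -> value 8303 (2 byte(s))
  byte[12]=0x69 cont=0 payload=0x69=105: acc |= 105<<0 -> acc=105 shift=7 [end]
Varint 6: bytes[12:13] = 69 -> value 105 (1 byte(s))

Answer: 10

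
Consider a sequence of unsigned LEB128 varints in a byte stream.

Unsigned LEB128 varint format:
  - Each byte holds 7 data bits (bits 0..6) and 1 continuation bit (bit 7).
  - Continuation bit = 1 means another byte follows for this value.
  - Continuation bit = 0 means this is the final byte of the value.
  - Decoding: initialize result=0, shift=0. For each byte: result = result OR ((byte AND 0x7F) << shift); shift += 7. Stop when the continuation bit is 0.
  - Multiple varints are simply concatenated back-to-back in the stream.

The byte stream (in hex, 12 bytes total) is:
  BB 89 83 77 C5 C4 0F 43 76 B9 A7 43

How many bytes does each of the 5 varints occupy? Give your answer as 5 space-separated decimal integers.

Answer: 4 3 1 1 3

Derivation:
  byte[0]=0xBB cont=1 payload=0x3B=59: acc |= 59<<0 -> acc=59 shift=7
  byte[1]=0x89 cont=1 payload=0x09=9: acc |= 9<<7 -> acc=1211 shift=14
  byte[2]=0x83 cont=1 payload=0x03=3: acc |= 3<<14 -> acc=50363 shift=21
  byte[3]=0x77 cont=0 payload=0x77=119: acc |= 119<<21 -> acc=249611451 shift=28 [end]
Varint 1: bytes[0:4] = BB 89 83 77 -> value 249611451 (4 byte(s))
  byte[4]=0xC5 cont=1 payload=0x45=69: acc |= 69<<0 -> acc=69 shift=7
  byte[5]=0xC4 cont=1 payload=0x44=68: acc |= 68<<7 -> acc=8773 shift=14
  byte[6]=0x0F cont=0 payload=0x0F=15: acc |= 15<<14 -> acc=254533 shift=21 [end]
Varint 2: bytes[4:7] = C5 C4 0F -> value 254533 (3 byte(s))
  byte[7]=0x43 cont=0 payload=0x43=67: acc |= 67<<0 -> acc=67 shift=7 [end]
Varint 3: bytes[7:8] = 43 -> value 67 (1 byte(s))
  byte[8]=0x76 cont=0 payload=0x76=118: acc |= 118<<0 -> acc=118 shift=7 [end]
Varint 4: bytes[8:9] = 76 -> value 118 (1 byte(s))
  byte[9]=0xB9 cont=1 payload=0x39=57: acc |= 57<<0 -> acc=57 shift=7
  byte[10]=0xA7 cont=1 payload=0x27=39: acc |= 39<<7 -> acc=5049 shift=14
  byte[11]=0x43 cont=0 payload=0x43=67: acc |= 67<<14 -> acc=1102777 shift=21 [end]
Varint 5: bytes[9:12] = B9 A7 43 -> value 1102777 (3 byte(s))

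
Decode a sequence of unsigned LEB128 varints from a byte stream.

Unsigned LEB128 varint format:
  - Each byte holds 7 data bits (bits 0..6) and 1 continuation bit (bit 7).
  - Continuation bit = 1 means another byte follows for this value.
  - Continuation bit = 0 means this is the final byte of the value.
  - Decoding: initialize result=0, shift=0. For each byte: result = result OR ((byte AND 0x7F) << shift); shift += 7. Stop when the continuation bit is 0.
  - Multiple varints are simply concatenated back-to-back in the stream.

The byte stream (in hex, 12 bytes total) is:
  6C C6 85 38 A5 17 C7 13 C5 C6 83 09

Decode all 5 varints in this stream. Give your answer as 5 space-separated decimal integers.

Answer: 108 918214 2981 2503 18932549

Derivation:
  byte[0]=0x6C cont=0 payload=0x6C=108: acc |= 108<<0 -> acc=108 shift=7 [end]
Varint 1: bytes[0:1] = 6C -> value 108 (1 byte(s))
  byte[1]=0xC6 cont=1 payload=0x46=70: acc |= 70<<0 -> acc=70 shift=7
  byte[2]=0x85 cont=1 payload=0x05=5: acc |= 5<<7 -> acc=710 shift=14
  byte[3]=0x38 cont=0 payload=0x38=56: acc |= 56<<14 -> acc=918214 shift=21 [end]
Varint 2: bytes[1:4] = C6 85 38 -> value 918214 (3 byte(s))
  byte[4]=0xA5 cont=1 payload=0x25=37: acc |= 37<<0 -> acc=37 shift=7
  byte[5]=0x17 cont=0 payload=0x17=23: acc |= 23<<7 -> acc=2981 shift=14 [end]
Varint 3: bytes[4:6] = A5 17 -> value 2981 (2 byte(s))
  byte[6]=0xC7 cont=1 payload=0x47=71: acc |= 71<<0 -> acc=71 shift=7
  byte[7]=0x13 cont=0 payload=0x13=19: acc |= 19<<7 -> acc=2503 shift=14 [end]
Varint 4: bytes[6:8] = C7 13 -> value 2503 (2 byte(s))
  byte[8]=0xC5 cont=1 payload=0x45=69: acc |= 69<<0 -> acc=69 shift=7
  byte[9]=0xC6 cont=1 payload=0x46=70: acc |= 70<<7 -> acc=9029 shift=14
  byte[10]=0x83 cont=1 payload=0x03=3: acc |= 3<<14 -> acc=58181 shift=21
  byte[11]=0x09 cont=0 payload=0x09=9: acc |= 9<<21 -> acc=18932549 shift=28 [end]
Varint 5: bytes[8:12] = C5 C6 83 09 -> value 18932549 (4 byte(s))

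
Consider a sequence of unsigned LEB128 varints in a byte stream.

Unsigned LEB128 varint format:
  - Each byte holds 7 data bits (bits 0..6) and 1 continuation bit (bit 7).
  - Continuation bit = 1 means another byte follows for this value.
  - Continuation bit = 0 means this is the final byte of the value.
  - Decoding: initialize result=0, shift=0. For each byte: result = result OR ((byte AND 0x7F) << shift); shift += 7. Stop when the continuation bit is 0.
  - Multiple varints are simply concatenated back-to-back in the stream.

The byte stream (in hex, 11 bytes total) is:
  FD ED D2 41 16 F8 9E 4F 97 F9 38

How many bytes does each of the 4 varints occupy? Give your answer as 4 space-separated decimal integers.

Answer: 4 1 3 3

Derivation:
  byte[0]=0xFD cont=1 payload=0x7D=125: acc |= 125<<0 -> acc=125 shift=7
  byte[1]=0xED cont=1 payload=0x6D=109: acc |= 109<<7 -> acc=14077 shift=14
  byte[2]=0xD2 cont=1 payload=0x52=82: acc |= 82<<14 -> acc=1357565 shift=21
  byte[3]=0x41 cont=0 payload=0x41=65: acc |= 65<<21 -> acc=137672445 shift=28 [end]
Varint 1: bytes[0:4] = FD ED D2 41 -> value 137672445 (4 byte(s))
  byte[4]=0x16 cont=0 payload=0x16=22: acc |= 22<<0 -> acc=22 shift=7 [end]
Varint 2: bytes[4:5] = 16 -> value 22 (1 byte(s))
  byte[5]=0xF8 cont=1 payload=0x78=120: acc |= 120<<0 -> acc=120 shift=7
  byte[6]=0x9E cont=1 payload=0x1E=30: acc |= 30<<7 -> acc=3960 shift=14
  byte[7]=0x4F cont=0 payload=0x4F=79: acc |= 79<<14 -> acc=1298296 shift=21 [end]
Varint 3: bytes[5:8] = F8 9E 4F -> value 1298296 (3 byte(s))
  byte[8]=0x97 cont=1 payload=0x17=23: acc |= 23<<0 -> acc=23 shift=7
  byte[9]=0xF9 cont=1 payload=0x79=121: acc |= 121<<7 -> acc=15511 shift=14
  byte[10]=0x38 cont=0 payload=0x38=56: acc |= 56<<14 -> acc=933015 shift=21 [end]
Varint 4: bytes[8:11] = 97 F9 38 -> value 933015 (3 byte(s))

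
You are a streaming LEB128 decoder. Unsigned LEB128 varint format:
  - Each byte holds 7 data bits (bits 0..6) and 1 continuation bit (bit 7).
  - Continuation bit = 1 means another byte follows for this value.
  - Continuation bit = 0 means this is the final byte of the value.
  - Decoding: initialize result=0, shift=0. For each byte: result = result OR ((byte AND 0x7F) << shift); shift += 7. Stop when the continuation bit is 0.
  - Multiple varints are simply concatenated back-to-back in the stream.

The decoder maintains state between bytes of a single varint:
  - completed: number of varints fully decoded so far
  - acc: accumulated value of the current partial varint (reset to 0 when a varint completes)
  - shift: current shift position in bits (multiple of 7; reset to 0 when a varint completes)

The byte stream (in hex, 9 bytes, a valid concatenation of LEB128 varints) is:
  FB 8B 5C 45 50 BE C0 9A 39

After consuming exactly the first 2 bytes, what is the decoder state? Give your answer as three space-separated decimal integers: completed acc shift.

byte[0]=0xFB cont=1 payload=0x7B: acc |= 123<<0 -> completed=0 acc=123 shift=7
byte[1]=0x8B cont=1 payload=0x0B: acc |= 11<<7 -> completed=0 acc=1531 shift=14

Answer: 0 1531 14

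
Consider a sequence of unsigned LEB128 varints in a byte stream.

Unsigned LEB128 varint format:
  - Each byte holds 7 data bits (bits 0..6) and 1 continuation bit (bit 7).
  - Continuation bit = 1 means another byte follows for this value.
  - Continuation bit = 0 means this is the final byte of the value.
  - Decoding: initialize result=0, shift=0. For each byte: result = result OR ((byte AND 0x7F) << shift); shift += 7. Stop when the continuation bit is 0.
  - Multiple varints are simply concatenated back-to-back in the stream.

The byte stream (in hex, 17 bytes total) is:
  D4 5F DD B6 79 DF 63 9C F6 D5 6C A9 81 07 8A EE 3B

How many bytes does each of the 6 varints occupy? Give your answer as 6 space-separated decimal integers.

Answer: 2 3 2 4 3 3

Derivation:
  byte[0]=0xD4 cont=1 payload=0x54=84: acc |= 84<<0 -> acc=84 shift=7
  byte[1]=0x5F cont=0 payload=0x5F=95: acc |= 95<<7 -> acc=12244 shift=14 [end]
Varint 1: bytes[0:2] = D4 5F -> value 12244 (2 byte(s))
  byte[2]=0xDD cont=1 payload=0x5D=93: acc |= 93<<0 -> acc=93 shift=7
  byte[3]=0xB6 cont=1 payload=0x36=54: acc |= 54<<7 -> acc=7005 shift=14
  byte[4]=0x79 cont=0 payload=0x79=121: acc |= 121<<14 -> acc=1989469 shift=21 [end]
Varint 2: bytes[2:5] = DD B6 79 -> value 1989469 (3 byte(s))
  byte[5]=0xDF cont=1 payload=0x5F=95: acc |= 95<<0 -> acc=95 shift=7
  byte[6]=0x63 cont=0 payload=0x63=99: acc |= 99<<7 -> acc=12767 shift=14 [end]
Varint 3: bytes[5:7] = DF 63 -> value 12767 (2 byte(s))
  byte[7]=0x9C cont=1 payload=0x1C=28: acc |= 28<<0 -> acc=28 shift=7
  byte[8]=0xF6 cont=1 payload=0x76=118: acc |= 118<<7 -> acc=15132 shift=14
  byte[9]=0xD5 cont=1 payload=0x55=85: acc |= 85<<14 -> acc=1407772 shift=21
  byte[10]=0x6C cont=0 payload=0x6C=108: acc |= 108<<21 -> acc=227900188 shift=28 [end]
Varint 4: bytes[7:11] = 9C F6 D5 6C -> value 227900188 (4 byte(s))
  byte[11]=0xA9 cont=1 payload=0x29=41: acc |= 41<<0 -> acc=41 shift=7
  byte[12]=0x81 cont=1 payload=0x01=1: acc |= 1<<7 -> acc=169 shift=14
  byte[13]=0x07 cont=0 payload=0x07=7: acc |= 7<<14 -> acc=114857 shift=21 [end]
Varint 5: bytes[11:14] = A9 81 07 -> value 114857 (3 byte(s))
  byte[14]=0x8A cont=1 payload=0x0A=10: acc |= 10<<0 -> acc=10 shift=7
  byte[15]=0xEE cont=1 payload=0x6E=110: acc |= 110<<7 -> acc=14090 shift=14
  byte[16]=0x3B cont=0 payload=0x3B=59: acc |= 59<<14 -> acc=980746 shift=21 [end]
Varint 6: bytes[14:17] = 8A EE 3B -> value 980746 (3 byte(s))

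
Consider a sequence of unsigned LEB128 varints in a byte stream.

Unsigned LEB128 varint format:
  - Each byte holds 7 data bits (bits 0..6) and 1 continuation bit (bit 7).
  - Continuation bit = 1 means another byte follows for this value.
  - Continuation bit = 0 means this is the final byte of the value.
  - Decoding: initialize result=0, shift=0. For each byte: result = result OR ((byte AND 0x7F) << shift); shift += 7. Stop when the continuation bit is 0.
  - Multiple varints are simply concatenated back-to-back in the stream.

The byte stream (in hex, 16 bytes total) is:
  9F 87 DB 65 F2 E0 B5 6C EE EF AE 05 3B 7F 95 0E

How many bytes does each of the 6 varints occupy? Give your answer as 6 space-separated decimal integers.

  byte[0]=0x9F cont=1 payload=0x1F=31: acc |= 31<<0 -> acc=31 shift=7
  byte[1]=0x87 cont=1 payload=0x07=7: acc |= 7<<7 -> acc=927 shift=14
  byte[2]=0xDB cont=1 payload=0x5B=91: acc |= 91<<14 -> acc=1491871 shift=21
  byte[3]=0x65 cont=0 payload=0x65=101: acc |= 101<<21 -> acc=213304223 shift=28 [end]
Varint 1: bytes[0:4] = 9F 87 DB 65 -> value 213304223 (4 byte(s))
  byte[4]=0xF2 cont=1 payload=0x72=114: acc |= 114<<0 -> acc=114 shift=7
  byte[5]=0xE0 cont=1 payload=0x60=96: acc |= 96<<7 -> acc=12402 shift=14
  byte[6]=0xB5 cont=1 payload=0x35=53: acc |= 53<<14 -> acc=880754 shift=21
  byte[7]=0x6C cont=0 payload=0x6C=108: acc |= 108<<21 -> acc=227373170 shift=28 [end]
Varint 2: bytes[4:8] = F2 E0 B5 6C -> value 227373170 (4 byte(s))
  byte[8]=0xEE cont=1 payload=0x6E=110: acc |= 110<<0 -> acc=110 shift=7
  byte[9]=0xEF cont=1 payload=0x6F=111: acc |= 111<<7 -> acc=14318 shift=14
  byte[10]=0xAE cont=1 payload=0x2E=46: acc |= 46<<14 -> acc=767982 shift=21
  byte[11]=0x05 cont=0 payload=0x05=5: acc |= 5<<21 -> acc=11253742 shift=28 [end]
Varint 3: bytes[8:12] = EE EF AE 05 -> value 11253742 (4 byte(s))
  byte[12]=0x3B cont=0 payload=0x3B=59: acc |= 59<<0 -> acc=59 shift=7 [end]
Varint 4: bytes[12:13] = 3B -> value 59 (1 byte(s))
  byte[13]=0x7F cont=0 payload=0x7F=127: acc |= 127<<0 -> acc=127 shift=7 [end]
Varint 5: bytes[13:14] = 7F -> value 127 (1 byte(s))
  byte[14]=0x95 cont=1 payload=0x15=21: acc |= 21<<0 -> acc=21 shift=7
  byte[15]=0x0E cont=0 payload=0x0E=14: acc |= 14<<7 -> acc=1813 shift=14 [end]
Varint 6: bytes[14:16] = 95 0E -> value 1813 (2 byte(s))

Answer: 4 4 4 1 1 2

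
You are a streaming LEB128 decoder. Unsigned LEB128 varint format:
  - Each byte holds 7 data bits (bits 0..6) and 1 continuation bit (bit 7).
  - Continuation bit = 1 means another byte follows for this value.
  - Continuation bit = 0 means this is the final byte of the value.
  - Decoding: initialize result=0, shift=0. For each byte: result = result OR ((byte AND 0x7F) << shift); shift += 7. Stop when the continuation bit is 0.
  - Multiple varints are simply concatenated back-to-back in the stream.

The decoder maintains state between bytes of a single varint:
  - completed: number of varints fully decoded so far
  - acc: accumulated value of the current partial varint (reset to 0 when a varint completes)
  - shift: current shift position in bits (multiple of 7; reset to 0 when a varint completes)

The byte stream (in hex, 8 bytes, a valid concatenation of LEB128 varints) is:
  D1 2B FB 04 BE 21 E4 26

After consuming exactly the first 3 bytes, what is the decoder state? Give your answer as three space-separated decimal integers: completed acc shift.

byte[0]=0xD1 cont=1 payload=0x51: acc |= 81<<0 -> completed=0 acc=81 shift=7
byte[1]=0x2B cont=0 payload=0x2B: varint #1 complete (value=5585); reset -> completed=1 acc=0 shift=0
byte[2]=0xFB cont=1 payload=0x7B: acc |= 123<<0 -> completed=1 acc=123 shift=7

Answer: 1 123 7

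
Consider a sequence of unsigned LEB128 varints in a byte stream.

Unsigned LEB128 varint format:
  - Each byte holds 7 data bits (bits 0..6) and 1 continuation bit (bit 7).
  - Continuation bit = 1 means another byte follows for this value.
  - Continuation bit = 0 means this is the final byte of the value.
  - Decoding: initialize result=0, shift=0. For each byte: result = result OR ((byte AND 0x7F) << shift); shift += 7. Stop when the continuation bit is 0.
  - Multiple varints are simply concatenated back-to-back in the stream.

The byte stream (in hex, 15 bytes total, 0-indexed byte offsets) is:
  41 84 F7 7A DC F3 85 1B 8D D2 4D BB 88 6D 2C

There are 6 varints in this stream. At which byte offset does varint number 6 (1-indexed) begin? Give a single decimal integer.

  byte[0]=0x41 cont=0 payload=0x41=65: acc |= 65<<0 -> acc=65 shift=7 [end]
Varint 1: bytes[0:1] = 41 -> value 65 (1 byte(s))
  byte[1]=0x84 cont=1 payload=0x04=4: acc |= 4<<0 -> acc=4 shift=7
  byte[2]=0xF7 cont=1 payload=0x77=119: acc |= 119<<7 -> acc=15236 shift=14
  byte[3]=0x7A cont=0 payload=0x7A=122: acc |= 122<<14 -> acc=2014084 shift=21 [end]
Varint 2: bytes[1:4] = 84 F7 7A -> value 2014084 (3 byte(s))
  byte[4]=0xDC cont=1 payload=0x5C=92: acc |= 92<<0 -> acc=92 shift=7
  byte[5]=0xF3 cont=1 payload=0x73=115: acc |= 115<<7 -> acc=14812 shift=14
  byte[6]=0x85 cont=1 payload=0x05=5: acc |= 5<<14 -> acc=96732 shift=21
  byte[7]=0x1B cont=0 payload=0x1B=27: acc |= 27<<21 -> acc=56719836 shift=28 [end]
Varint 3: bytes[4:8] = DC F3 85 1B -> value 56719836 (4 byte(s))
  byte[8]=0x8D cont=1 payload=0x0D=13: acc |= 13<<0 -> acc=13 shift=7
  byte[9]=0xD2 cont=1 payload=0x52=82: acc |= 82<<7 -> acc=10509 shift=14
  byte[10]=0x4D cont=0 payload=0x4D=77: acc |= 77<<14 -> acc=1272077 shift=21 [end]
Varint 4: bytes[8:11] = 8D D2 4D -> value 1272077 (3 byte(s))
  byte[11]=0xBB cont=1 payload=0x3B=59: acc |= 59<<0 -> acc=59 shift=7
  byte[12]=0x88 cont=1 payload=0x08=8: acc |= 8<<7 -> acc=1083 shift=14
  byte[13]=0x6D cont=0 payload=0x6D=109: acc |= 109<<14 -> acc=1786939 shift=21 [end]
Varint 5: bytes[11:14] = BB 88 6D -> value 1786939 (3 byte(s))
  byte[14]=0x2C cont=0 payload=0x2C=44: acc |= 44<<0 -> acc=44 shift=7 [end]
Varint 6: bytes[14:15] = 2C -> value 44 (1 byte(s))

Answer: 14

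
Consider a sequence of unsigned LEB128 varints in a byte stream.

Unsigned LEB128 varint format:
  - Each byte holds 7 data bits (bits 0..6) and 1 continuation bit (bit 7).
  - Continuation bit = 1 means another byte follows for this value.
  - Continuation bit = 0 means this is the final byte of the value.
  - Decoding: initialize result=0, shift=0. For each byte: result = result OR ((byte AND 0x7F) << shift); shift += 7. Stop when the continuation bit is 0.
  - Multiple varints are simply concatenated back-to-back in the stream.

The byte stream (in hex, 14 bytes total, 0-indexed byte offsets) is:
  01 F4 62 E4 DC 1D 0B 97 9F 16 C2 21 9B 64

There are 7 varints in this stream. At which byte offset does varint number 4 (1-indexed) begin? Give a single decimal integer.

  byte[0]=0x01 cont=0 payload=0x01=1: acc |= 1<<0 -> acc=1 shift=7 [end]
Varint 1: bytes[0:1] = 01 -> value 1 (1 byte(s))
  byte[1]=0xF4 cont=1 payload=0x74=116: acc |= 116<<0 -> acc=116 shift=7
  byte[2]=0x62 cont=0 payload=0x62=98: acc |= 98<<7 -> acc=12660 shift=14 [end]
Varint 2: bytes[1:3] = F4 62 -> value 12660 (2 byte(s))
  byte[3]=0xE4 cont=1 payload=0x64=100: acc |= 100<<0 -> acc=100 shift=7
  byte[4]=0xDC cont=1 payload=0x5C=92: acc |= 92<<7 -> acc=11876 shift=14
  byte[5]=0x1D cont=0 payload=0x1D=29: acc |= 29<<14 -> acc=487012 shift=21 [end]
Varint 3: bytes[3:6] = E4 DC 1D -> value 487012 (3 byte(s))
  byte[6]=0x0B cont=0 payload=0x0B=11: acc |= 11<<0 -> acc=11 shift=7 [end]
Varint 4: bytes[6:7] = 0B -> value 11 (1 byte(s))
  byte[7]=0x97 cont=1 payload=0x17=23: acc |= 23<<0 -> acc=23 shift=7
  byte[8]=0x9F cont=1 payload=0x1F=31: acc |= 31<<7 -> acc=3991 shift=14
  byte[9]=0x16 cont=0 payload=0x16=22: acc |= 22<<14 -> acc=364439 shift=21 [end]
Varint 5: bytes[7:10] = 97 9F 16 -> value 364439 (3 byte(s))
  byte[10]=0xC2 cont=1 payload=0x42=66: acc |= 66<<0 -> acc=66 shift=7
  byte[11]=0x21 cont=0 payload=0x21=33: acc |= 33<<7 -> acc=4290 shift=14 [end]
Varint 6: bytes[10:12] = C2 21 -> value 4290 (2 byte(s))
  byte[12]=0x9B cont=1 payload=0x1B=27: acc |= 27<<0 -> acc=27 shift=7
  byte[13]=0x64 cont=0 payload=0x64=100: acc |= 100<<7 -> acc=12827 shift=14 [end]
Varint 7: bytes[12:14] = 9B 64 -> value 12827 (2 byte(s))

Answer: 6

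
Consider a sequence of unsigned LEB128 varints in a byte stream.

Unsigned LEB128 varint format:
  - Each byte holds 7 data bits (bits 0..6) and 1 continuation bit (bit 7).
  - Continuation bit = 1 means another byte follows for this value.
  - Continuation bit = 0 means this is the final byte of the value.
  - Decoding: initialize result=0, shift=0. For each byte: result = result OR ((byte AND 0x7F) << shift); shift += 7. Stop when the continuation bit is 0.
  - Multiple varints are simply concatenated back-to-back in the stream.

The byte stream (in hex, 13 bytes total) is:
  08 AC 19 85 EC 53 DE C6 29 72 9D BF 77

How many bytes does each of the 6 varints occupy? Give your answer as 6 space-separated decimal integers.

  byte[0]=0x08 cont=0 payload=0x08=8: acc |= 8<<0 -> acc=8 shift=7 [end]
Varint 1: bytes[0:1] = 08 -> value 8 (1 byte(s))
  byte[1]=0xAC cont=1 payload=0x2C=44: acc |= 44<<0 -> acc=44 shift=7
  byte[2]=0x19 cont=0 payload=0x19=25: acc |= 25<<7 -> acc=3244 shift=14 [end]
Varint 2: bytes[1:3] = AC 19 -> value 3244 (2 byte(s))
  byte[3]=0x85 cont=1 payload=0x05=5: acc |= 5<<0 -> acc=5 shift=7
  byte[4]=0xEC cont=1 payload=0x6C=108: acc |= 108<<7 -> acc=13829 shift=14
  byte[5]=0x53 cont=0 payload=0x53=83: acc |= 83<<14 -> acc=1373701 shift=21 [end]
Varint 3: bytes[3:6] = 85 EC 53 -> value 1373701 (3 byte(s))
  byte[6]=0xDE cont=1 payload=0x5E=94: acc |= 94<<0 -> acc=94 shift=7
  byte[7]=0xC6 cont=1 payload=0x46=70: acc |= 70<<7 -> acc=9054 shift=14
  byte[8]=0x29 cont=0 payload=0x29=41: acc |= 41<<14 -> acc=680798 shift=21 [end]
Varint 4: bytes[6:9] = DE C6 29 -> value 680798 (3 byte(s))
  byte[9]=0x72 cont=0 payload=0x72=114: acc |= 114<<0 -> acc=114 shift=7 [end]
Varint 5: bytes[9:10] = 72 -> value 114 (1 byte(s))
  byte[10]=0x9D cont=1 payload=0x1D=29: acc |= 29<<0 -> acc=29 shift=7
  byte[11]=0xBF cont=1 payload=0x3F=63: acc |= 63<<7 -> acc=8093 shift=14
  byte[12]=0x77 cont=0 payload=0x77=119: acc |= 119<<14 -> acc=1957789 shift=21 [end]
Varint 6: bytes[10:13] = 9D BF 77 -> value 1957789 (3 byte(s))

Answer: 1 2 3 3 1 3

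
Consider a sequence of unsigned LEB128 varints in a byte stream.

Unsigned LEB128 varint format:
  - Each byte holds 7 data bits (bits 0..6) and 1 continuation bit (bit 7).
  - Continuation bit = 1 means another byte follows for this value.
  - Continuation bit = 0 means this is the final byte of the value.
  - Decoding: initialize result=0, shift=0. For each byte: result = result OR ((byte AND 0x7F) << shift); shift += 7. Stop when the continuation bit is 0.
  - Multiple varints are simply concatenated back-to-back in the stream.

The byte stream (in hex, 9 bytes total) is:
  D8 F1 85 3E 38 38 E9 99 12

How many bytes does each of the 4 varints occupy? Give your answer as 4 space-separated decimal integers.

Answer: 4 1 1 3

Derivation:
  byte[0]=0xD8 cont=1 payload=0x58=88: acc |= 88<<0 -> acc=88 shift=7
  byte[1]=0xF1 cont=1 payload=0x71=113: acc |= 113<<7 -> acc=14552 shift=14
  byte[2]=0x85 cont=1 payload=0x05=5: acc |= 5<<14 -> acc=96472 shift=21
  byte[3]=0x3E cont=0 payload=0x3E=62: acc |= 62<<21 -> acc=130119896 shift=28 [end]
Varint 1: bytes[0:4] = D8 F1 85 3E -> value 130119896 (4 byte(s))
  byte[4]=0x38 cont=0 payload=0x38=56: acc |= 56<<0 -> acc=56 shift=7 [end]
Varint 2: bytes[4:5] = 38 -> value 56 (1 byte(s))
  byte[5]=0x38 cont=0 payload=0x38=56: acc |= 56<<0 -> acc=56 shift=7 [end]
Varint 3: bytes[5:6] = 38 -> value 56 (1 byte(s))
  byte[6]=0xE9 cont=1 payload=0x69=105: acc |= 105<<0 -> acc=105 shift=7
  byte[7]=0x99 cont=1 payload=0x19=25: acc |= 25<<7 -> acc=3305 shift=14
  byte[8]=0x12 cont=0 payload=0x12=18: acc |= 18<<14 -> acc=298217 shift=21 [end]
Varint 4: bytes[6:9] = E9 99 12 -> value 298217 (3 byte(s))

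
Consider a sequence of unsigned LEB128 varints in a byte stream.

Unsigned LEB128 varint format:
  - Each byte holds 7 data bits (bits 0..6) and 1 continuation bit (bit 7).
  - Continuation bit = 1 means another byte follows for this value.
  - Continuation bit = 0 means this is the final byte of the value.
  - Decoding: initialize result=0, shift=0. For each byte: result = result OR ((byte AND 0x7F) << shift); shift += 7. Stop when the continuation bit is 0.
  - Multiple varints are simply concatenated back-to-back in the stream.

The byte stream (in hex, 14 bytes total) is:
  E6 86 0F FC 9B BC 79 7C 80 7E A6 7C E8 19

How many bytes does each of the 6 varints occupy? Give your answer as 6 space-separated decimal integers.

Answer: 3 4 1 2 2 2

Derivation:
  byte[0]=0xE6 cont=1 payload=0x66=102: acc |= 102<<0 -> acc=102 shift=7
  byte[1]=0x86 cont=1 payload=0x06=6: acc |= 6<<7 -> acc=870 shift=14
  byte[2]=0x0F cont=0 payload=0x0F=15: acc |= 15<<14 -> acc=246630 shift=21 [end]
Varint 1: bytes[0:3] = E6 86 0F -> value 246630 (3 byte(s))
  byte[3]=0xFC cont=1 payload=0x7C=124: acc |= 124<<0 -> acc=124 shift=7
  byte[4]=0x9B cont=1 payload=0x1B=27: acc |= 27<<7 -> acc=3580 shift=14
  byte[5]=0xBC cont=1 payload=0x3C=60: acc |= 60<<14 -> acc=986620 shift=21
  byte[6]=0x79 cont=0 payload=0x79=121: acc |= 121<<21 -> acc=254742012 shift=28 [end]
Varint 2: bytes[3:7] = FC 9B BC 79 -> value 254742012 (4 byte(s))
  byte[7]=0x7C cont=0 payload=0x7C=124: acc |= 124<<0 -> acc=124 shift=7 [end]
Varint 3: bytes[7:8] = 7C -> value 124 (1 byte(s))
  byte[8]=0x80 cont=1 payload=0x00=0: acc |= 0<<0 -> acc=0 shift=7
  byte[9]=0x7E cont=0 payload=0x7E=126: acc |= 126<<7 -> acc=16128 shift=14 [end]
Varint 4: bytes[8:10] = 80 7E -> value 16128 (2 byte(s))
  byte[10]=0xA6 cont=1 payload=0x26=38: acc |= 38<<0 -> acc=38 shift=7
  byte[11]=0x7C cont=0 payload=0x7C=124: acc |= 124<<7 -> acc=15910 shift=14 [end]
Varint 5: bytes[10:12] = A6 7C -> value 15910 (2 byte(s))
  byte[12]=0xE8 cont=1 payload=0x68=104: acc |= 104<<0 -> acc=104 shift=7
  byte[13]=0x19 cont=0 payload=0x19=25: acc |= 25<<7 -> acc=3304 shift=14 [end]
Varint 6: bytes[12:14] = E8 19 -> value 3304 (2 byte(s))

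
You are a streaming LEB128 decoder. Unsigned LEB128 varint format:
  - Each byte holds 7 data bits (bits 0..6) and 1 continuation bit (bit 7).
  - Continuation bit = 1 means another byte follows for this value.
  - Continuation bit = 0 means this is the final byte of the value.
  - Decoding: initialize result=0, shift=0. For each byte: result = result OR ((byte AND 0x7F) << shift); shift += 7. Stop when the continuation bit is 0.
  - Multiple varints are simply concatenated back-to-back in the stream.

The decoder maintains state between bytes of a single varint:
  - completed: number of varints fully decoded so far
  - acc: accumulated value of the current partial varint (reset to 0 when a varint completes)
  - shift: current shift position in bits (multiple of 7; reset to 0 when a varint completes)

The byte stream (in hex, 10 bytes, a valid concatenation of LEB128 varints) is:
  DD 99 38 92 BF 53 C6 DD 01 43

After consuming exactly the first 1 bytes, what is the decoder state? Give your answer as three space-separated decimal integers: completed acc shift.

Answer: 0 93 7

Derivation:
byte[0]=0xDD cont=1 payload=0x5D: acc |= 93<<0 -> completed=0 acc=93 shift=7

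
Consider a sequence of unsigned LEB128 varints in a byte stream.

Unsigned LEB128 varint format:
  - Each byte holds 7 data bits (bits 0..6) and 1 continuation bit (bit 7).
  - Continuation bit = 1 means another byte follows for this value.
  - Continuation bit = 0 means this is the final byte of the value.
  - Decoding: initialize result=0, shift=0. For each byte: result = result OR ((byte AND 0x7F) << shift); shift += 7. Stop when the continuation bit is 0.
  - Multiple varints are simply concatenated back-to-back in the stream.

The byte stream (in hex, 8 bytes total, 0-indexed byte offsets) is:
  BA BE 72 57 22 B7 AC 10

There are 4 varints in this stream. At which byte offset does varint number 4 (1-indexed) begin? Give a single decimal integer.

  byte[0]=0xBA cont=1 payload=0x3A=58: acc |= 58<<0 -> acc=58 shift=7
  byte[1]=0xBE cont=1 payload=0x3E=62: acc |= 62<<7 -> acc=7994 shift=14
  byte[2]=0x72 cont=0 payload=0x72=114: acc |= 114<<14 -> acc=1875770 shift=21 [end]
Varint 1: bytes[0:3] = BA BE 72 -> value 1875770 (3 byte(s))
  byte[3]=0x57 cont=0 payload=0x57=87: acc |= 87<<0 -> acc=87 shift=7 [end]
Varint 2: bytes[3:4] = 57 -> value 87 (1 byte(s))
  byte[4]=0x22 cont=0 payload=0x22=34: acc |= 34<<0 -> acc=34 shift=7 [end]
Varint 3: bytes[4:5] = 22 -> value 34 (1 byte(s))
  byte[5]=0xB7 cont=1 payload=0x37=55: acc |= 55<<0 -> acc=55 shift=7
  byte[6]=0xAC cont=1 payload=0x2C=44: acc |= 44<<7 -> acc=5687 shift=14
  byte[7]=0x10 cont=0 payload=0x10=16: acc |= 16<<14 -> acc=267831 shift=21 [end]
Varint 4: bytes[5:8] = B7 AC 10 -> value 267831 (3 byte(s))

Answer: 5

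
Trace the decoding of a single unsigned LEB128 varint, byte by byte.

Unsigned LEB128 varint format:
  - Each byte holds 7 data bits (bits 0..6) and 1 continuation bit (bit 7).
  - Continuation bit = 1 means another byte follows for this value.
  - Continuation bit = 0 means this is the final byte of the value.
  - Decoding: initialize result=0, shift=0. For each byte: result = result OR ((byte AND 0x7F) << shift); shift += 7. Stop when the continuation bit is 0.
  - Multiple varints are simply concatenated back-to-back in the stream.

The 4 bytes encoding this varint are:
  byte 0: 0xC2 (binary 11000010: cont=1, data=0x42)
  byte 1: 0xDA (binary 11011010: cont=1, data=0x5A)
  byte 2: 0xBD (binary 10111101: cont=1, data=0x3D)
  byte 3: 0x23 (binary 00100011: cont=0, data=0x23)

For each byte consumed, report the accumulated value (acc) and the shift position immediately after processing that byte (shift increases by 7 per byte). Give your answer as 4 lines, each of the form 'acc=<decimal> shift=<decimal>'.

byte 0=0xC2: payload=0x42=66, contrib = 66<<0 = 66; acc -> 66, shift -> 7
byte 1=0xDA: payload=0x5A=90, contrib = 90<<7 = 11520; acc -> 11586, shift -> 14
byte 2=0xBD: payload=0x3D=61, contrib = 61<<14 = 999424; acc -> 1011010, shift -> 21
byte 3=0x23: payload=0x23=35, contrib = 35<<21 = 73400320; acc -> 74411330, shift -> 28

Answer: acc=66 shift=7
acc=11586 shift=14
acc=1011010 shift=21
acc=74411330 shift=28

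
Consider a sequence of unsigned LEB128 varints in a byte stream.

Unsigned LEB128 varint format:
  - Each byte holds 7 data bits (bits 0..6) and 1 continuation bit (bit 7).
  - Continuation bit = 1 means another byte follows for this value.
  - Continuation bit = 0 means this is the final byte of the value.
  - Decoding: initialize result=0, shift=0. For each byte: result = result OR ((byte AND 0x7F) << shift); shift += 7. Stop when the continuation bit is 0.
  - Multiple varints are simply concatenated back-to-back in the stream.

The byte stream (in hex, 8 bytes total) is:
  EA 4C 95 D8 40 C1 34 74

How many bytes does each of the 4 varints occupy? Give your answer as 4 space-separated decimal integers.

Answer: 2 3 2 1

Derivation:
  byte[0]=0xEA cont=1 payload=0x6A=106: acc |= 106<<0 -> acc=106 shift=7
  byte[1]=0x4C cont=0 payload=0x4C=76: acc |= 76<<7 -> acc=9834 shift=14 [end]
Varint 1: bytes[0:2] = EA 4C -> value 9834 (2 byte(s))
  byte[2]=0x95 cont=1 payload=0x15=21: acc |= 21<<0 -> acc=21 shift=7
  byte[3]=0xD8 cont=1 payload=0x58=88: acc |= 88<<7 -> acc=11285 shift=14
  byte[4]=0x40 cont=0 payload=0x40=64: acc |= 64<<14 -> acc=1059861 shift=21 [end]
Varint 2: bytes[2:5] = 95 D8 40 -> value 1059861 (3 byte(s))
  byte[5]=0xC1 cont=1 payload=0x41=65: acc |= 65<<0 -> acc=65 shift=7
  byte[6]=0x34 cont=0 payload=0x34=52: acc |= 52<<7 -> acc=6721 shift=14 [end]
Varint 3: bytes[5:7] = C1 34 -> value 6721 (2 byte(s))
  byte[7]=0x74 cont=0 payload=0x74=116: acc |= 116<<0 -> acc=116 shift=7 [end]
Varint 4: bytes[7:8] = 74 -> value 116 (1 byte(s))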